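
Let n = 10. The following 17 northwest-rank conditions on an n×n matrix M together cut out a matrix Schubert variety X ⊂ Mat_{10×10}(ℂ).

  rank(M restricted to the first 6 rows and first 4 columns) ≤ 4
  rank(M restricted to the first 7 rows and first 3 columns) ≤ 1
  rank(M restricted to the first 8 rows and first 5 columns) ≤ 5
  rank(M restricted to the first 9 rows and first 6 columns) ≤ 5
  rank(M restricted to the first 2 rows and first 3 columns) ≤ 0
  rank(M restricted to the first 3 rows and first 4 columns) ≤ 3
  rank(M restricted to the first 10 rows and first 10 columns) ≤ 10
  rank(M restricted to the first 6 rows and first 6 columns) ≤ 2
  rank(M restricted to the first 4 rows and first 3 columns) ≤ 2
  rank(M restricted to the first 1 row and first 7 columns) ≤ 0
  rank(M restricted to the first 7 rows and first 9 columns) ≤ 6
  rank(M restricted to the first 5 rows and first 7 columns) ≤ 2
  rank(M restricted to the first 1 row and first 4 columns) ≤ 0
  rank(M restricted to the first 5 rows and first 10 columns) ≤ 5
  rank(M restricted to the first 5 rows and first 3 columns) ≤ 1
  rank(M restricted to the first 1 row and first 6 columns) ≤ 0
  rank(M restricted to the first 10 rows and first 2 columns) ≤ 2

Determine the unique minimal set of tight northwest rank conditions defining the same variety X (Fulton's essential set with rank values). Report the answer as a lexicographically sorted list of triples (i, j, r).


Reconstructing r_w from the 17 given conditions:

  R[1]: 0 | 0 | 0 | 0 | 0 | 0 | 0 | 1 | 1 | 1
  R[2]: 0 | 0 | 0 | 1 | 1 | 1 | 1 | 2 | 2 | 2
  R[3]: 1 | 1 | 1 | 2 | 2 | 2 | 2 | 3 | 3 | 3
  R[4]: 1 | 1 | 1 | 2 | 2 | 2 | 2 | 3 | 4 | 4
  R[5]: 1 | 1 | 1 | 2 | 2 | 2 | 2 | 3 | 4 | 5
  R[6]: 1 | 1 | 1 | 2 | 2 | 2 | 3 | 4 | 5 | 6
  R[7]: 1 | 1 | 1 | 2 | 3 | 3 | 4 | 5 | 6 | 7
  R[8]: 1 | 2 | 2 | 3 | 4 | 4 | 5 | 6 | 7 | 8
  R[9]: 1 | 2 | 3 | 4 | 5 | 5 | 6 | 7 | 8 | 9
  R[10]: 1 | 2 | 3 | 4 | 5 | 6 | 7 | 8 | 9 | 10

second differences of R give the permutation w = (8, 4, 1, 9, 10, 7, 5, 2, 3, 6).

|D(w)|=26, |Ess(w)|=5:

[(1, 7, 0), (2, 3, 0), (5, 7, 2), (6, 6, 2), (7, 3, 1)]


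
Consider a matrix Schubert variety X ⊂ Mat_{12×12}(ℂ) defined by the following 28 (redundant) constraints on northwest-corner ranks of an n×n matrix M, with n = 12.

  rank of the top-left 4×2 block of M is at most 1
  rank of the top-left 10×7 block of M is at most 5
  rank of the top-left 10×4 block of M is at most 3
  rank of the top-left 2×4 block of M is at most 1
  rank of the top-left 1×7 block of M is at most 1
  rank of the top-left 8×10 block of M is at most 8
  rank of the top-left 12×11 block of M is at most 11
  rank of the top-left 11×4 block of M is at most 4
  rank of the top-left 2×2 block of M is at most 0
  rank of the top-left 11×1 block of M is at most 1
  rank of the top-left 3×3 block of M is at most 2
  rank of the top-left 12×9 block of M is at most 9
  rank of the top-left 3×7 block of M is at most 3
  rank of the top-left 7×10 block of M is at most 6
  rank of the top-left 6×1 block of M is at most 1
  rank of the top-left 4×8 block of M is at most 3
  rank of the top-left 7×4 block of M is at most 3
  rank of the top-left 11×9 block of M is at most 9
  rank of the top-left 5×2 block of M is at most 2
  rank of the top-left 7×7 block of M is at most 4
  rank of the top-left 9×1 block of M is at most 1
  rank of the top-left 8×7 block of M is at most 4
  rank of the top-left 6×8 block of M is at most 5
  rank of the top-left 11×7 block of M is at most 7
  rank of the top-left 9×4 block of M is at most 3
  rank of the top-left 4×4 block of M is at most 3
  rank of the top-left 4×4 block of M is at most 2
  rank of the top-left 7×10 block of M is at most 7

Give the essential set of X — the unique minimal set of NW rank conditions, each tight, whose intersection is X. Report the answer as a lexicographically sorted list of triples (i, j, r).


Reconstructing r_w from the 28 given conditions:

  i=1: 0  0  1  1  1  1  1  1  1  1  1  1
  i=2: 0  0  1  1  2  2  2  2  2  2  2  2
  i=3: 1  1  2  2  3  3  3  3  3  3  3  3
  i=4: 1  1  2  2  3  3  3  3  4  4  4  4
  i=5: 1  2  3  3  4  4  4  4  5  5  5  5
  i=6: 1  2  3  3  4  4  4  5  6  6  6  6
  i=7: 1  2  3  3  4  4  4  5  6  6  7  7
  i=8: 1  2  3  3  4  4  4  5  6  7  8  8
  i=9: 1  2  3  3  4  5  5  6  7  8  9  9
  i=10: 1  2  3  3  4  5  5  6  7  8  9  10
  i=11: 1  2  3  4  5  6  6  7  8  9  10  11
  i=12: 1  2  3  4  5  6  7  8  9  10  11  12

giving w = (3, 5, 1, 9, 2, 8, 11, 10, 6, 12, 4, 7) via Δ²R.

Fulton essential set (9 of the 23 Rothe cells):

[(2, 2, 0), (2, 4, 1), (4, 2, 1), (4, 4, 2), (4, 8, 3), (7, 10, 6), (8, 7, 4), (10, 4, 3), (10, 7, 5)]


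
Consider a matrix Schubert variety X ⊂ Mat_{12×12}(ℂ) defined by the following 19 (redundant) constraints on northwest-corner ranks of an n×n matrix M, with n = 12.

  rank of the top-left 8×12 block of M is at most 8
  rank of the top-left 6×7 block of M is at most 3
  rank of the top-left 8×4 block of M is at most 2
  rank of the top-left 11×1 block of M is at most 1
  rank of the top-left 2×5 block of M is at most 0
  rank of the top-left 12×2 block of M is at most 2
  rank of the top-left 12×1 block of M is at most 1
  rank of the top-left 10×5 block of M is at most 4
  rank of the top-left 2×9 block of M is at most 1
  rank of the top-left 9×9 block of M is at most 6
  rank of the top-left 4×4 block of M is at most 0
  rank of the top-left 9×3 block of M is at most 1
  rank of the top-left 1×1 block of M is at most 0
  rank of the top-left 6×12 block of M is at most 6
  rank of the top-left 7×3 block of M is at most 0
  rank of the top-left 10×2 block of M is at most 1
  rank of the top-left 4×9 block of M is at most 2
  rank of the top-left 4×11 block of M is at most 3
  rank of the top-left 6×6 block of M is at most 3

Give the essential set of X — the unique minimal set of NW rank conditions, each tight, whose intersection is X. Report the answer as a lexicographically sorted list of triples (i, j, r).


Rank table r_w(12×12) implied by the 19 constraints:

  row 1: 0 | 0 | 0 | 0 | 0 | 1 | 1 | 1 | 1 | 1 | 1 | 1
  row 2: 0 | 0 | 0 | 0 | 0 | 1 | 1 | 1 | 1 | 2 | 2 | 2
  row 3: 0 | 0 | 0 | 0 | 1 | 2 | 2 | 2 | 2 | 3 | 3 | 3
  row 4: 0 | 0 | 0 | 0 | 1 | 2 | 2 | 2 | 2 | 3 | 3 | 4
  row 5: 0 | 0 | 0 | 1 | 2 | 3 | 3 | 3 | 3 | 4 | 4 | 5
  row 6: 0 | 0 | 0 | 1 | 2 | 3 | 3 | 4 | 4 | 5 | 5 | 6
  row 7: 0 | 0 | 0 | 1 | 2 | 3 | 4 | 5 | 5 | 6 | 6 | 7
  row 8: 1 | 1 | 1 | 2 | 3 | 4 | 5 | 6 | 6 | 7 | 7 | 8
  row 9: 1 | 1 | 1 | 2 | 3 | 4 | 5 | 6 | 6 | 7 | 8 | 9
  row 10: 1 | 1 | 2 | 3 | 4 | 5 | 6 | 7 | 7 | 8 | 9 | 10
  row 11: 1 | 2 | 3 | 4 | 5 | 6 | 7 | 8 | 8 | 9 | 10 | 11
  row 12: 1 | 2 | 3 | 4 | 5 | 6 | 7 | 8 | 9 | 10 | 11 | 12

so w = (6, 10, 5, 12, 4, 8, 7, 1, 11, 3, 2, 9).

10 SE-corners of the 39-cell Rothe diagram give Ess(w):

[(2, 5, 0), (2, 9, 1), (4, 4, 0), (4, 9, 2), (4, 11, 3), (6, 7, 3), (7, 3, 0), (9, 3, 1), (9, 9, 6), (10, 2, 1)]


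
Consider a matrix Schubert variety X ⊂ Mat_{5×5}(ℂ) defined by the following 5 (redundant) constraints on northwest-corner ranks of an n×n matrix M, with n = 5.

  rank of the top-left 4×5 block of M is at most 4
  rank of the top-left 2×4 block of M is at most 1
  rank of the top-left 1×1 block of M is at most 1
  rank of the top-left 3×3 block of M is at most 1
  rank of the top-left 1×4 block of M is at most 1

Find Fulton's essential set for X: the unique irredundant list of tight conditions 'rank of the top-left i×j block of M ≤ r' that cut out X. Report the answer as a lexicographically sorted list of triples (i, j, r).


Computing R[i][j] = min implied NW-rank bound (n=5, 5 conditions):

  R[1]: 1  1  1  1  1
  R[2]: 1  1  1  1  2
  R[3]: 1  1  1  2  3
  R[4]: 1  2  2  3  4
  R[5]: 1  2  3  4  5

hence w(1..5) = (1, 5, 4, 2, 3).

|D(w)|=5, |Ess(w)|=2:

[(2, 4, 1), (3, 3, 1)]


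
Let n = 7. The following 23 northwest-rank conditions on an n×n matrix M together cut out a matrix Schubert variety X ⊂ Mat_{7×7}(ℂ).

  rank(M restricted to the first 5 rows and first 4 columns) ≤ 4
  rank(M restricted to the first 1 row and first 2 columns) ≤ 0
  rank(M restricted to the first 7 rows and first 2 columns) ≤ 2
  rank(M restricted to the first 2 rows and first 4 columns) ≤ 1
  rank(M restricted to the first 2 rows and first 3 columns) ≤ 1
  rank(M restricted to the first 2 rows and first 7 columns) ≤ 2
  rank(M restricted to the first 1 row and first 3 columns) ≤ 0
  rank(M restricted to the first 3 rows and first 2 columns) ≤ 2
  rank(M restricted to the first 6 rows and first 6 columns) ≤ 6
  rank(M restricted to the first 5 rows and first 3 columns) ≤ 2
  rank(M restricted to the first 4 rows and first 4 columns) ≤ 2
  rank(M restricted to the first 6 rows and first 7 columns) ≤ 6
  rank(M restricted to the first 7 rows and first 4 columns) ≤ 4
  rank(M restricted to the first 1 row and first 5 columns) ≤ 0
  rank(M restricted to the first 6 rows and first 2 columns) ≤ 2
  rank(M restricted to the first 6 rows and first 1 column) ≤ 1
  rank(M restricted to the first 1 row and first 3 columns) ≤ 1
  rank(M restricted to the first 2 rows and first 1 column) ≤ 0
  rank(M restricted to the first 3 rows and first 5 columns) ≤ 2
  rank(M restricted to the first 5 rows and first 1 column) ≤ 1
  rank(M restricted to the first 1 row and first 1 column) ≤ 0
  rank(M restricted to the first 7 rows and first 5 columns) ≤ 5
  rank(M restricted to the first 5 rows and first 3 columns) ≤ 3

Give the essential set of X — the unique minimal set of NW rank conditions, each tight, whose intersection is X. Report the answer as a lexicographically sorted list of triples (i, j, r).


Recovering R(i,j) via the rank-extension bound from the 23 conditions:

  0 0 0 0 0 1 1
  0 1 1 1 1 2 2
  1 2 2 2 2 3 3
  1 2 2 2 3 4 4
  1 2 2 3 4 5 5
  1 2 3 4 5 6 6
  1 2 3 4 5 6 7

reading off 1-entries of Δ²R: w = (6, 2, 1, 5, 4, 3, 7).

|D(w)|=9, |Ess(w)|=4:

[(1, 5, 0), (2, 1, 0), (4, 4, 2), (5, 3, 2)]


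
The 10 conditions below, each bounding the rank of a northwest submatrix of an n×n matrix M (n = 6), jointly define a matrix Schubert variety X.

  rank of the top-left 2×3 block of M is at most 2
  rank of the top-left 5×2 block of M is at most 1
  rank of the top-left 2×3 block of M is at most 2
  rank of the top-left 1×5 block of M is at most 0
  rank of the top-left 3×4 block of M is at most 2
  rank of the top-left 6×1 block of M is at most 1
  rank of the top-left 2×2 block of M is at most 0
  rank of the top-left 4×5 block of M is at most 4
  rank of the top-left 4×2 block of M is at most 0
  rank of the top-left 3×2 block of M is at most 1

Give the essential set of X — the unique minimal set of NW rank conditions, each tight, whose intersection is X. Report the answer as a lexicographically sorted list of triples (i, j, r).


The tightest implied rank at each (i,j), from the 10 conditions:

  i=1: 0  0  0  0  0  1
  i=2: 0  0  1  1  1  2
  i=3: 0  0  1  2  2  3
  i=4: 0  0  1  2  3  4
  i=5: 1  1  2  3  4  5
  i=6: 1  2  3  4  5  6

second differences of R give the permutation w = (6, 3, 4, 5, 1, 2).

ℓ(w)=11; the 2 essential cells (i,j,r):

[(1, 5, 0), (4, 2, 0)]


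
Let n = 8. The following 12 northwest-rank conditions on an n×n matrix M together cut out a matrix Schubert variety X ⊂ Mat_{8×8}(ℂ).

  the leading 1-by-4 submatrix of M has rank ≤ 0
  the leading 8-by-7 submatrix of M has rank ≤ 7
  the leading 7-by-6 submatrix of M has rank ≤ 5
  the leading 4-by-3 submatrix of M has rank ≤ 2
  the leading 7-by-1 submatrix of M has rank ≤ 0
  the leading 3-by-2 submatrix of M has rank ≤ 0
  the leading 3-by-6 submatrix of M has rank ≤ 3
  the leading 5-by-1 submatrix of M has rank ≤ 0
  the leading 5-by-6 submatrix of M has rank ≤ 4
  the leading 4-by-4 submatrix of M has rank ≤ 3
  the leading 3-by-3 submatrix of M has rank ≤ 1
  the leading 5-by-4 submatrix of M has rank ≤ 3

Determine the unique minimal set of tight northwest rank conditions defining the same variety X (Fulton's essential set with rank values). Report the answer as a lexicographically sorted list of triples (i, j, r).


Reconstructing r_w from the 12 given conditions:

  0, 0, 0, 0, 1, 1, 1, 1
  0, 0, 1, 1, 2, 2, 2, 2
  0, 0, 1, 2, 3, 3, 3, 3
  0, 1, 2, 3, 4, 4, 4, 4
  0, 1, 2, 3, 4, 4, 5, 5
  0, 1, 2, 3, 4, 5, 6, 6
  0, 1, 2, 3, 4, 5, 6, 7
  1, 2, 3, 4, 5, 6, 7, 8

hence w(1..8) = (5, 3, 4, 2, 7, 6, 8, 1).

4 SE-corners of the 13-cell Rothe diagram give Ess(w):

[(1, 4, 0), (3, 2, 0), (5, 6, 4), (7, 1, 0)]


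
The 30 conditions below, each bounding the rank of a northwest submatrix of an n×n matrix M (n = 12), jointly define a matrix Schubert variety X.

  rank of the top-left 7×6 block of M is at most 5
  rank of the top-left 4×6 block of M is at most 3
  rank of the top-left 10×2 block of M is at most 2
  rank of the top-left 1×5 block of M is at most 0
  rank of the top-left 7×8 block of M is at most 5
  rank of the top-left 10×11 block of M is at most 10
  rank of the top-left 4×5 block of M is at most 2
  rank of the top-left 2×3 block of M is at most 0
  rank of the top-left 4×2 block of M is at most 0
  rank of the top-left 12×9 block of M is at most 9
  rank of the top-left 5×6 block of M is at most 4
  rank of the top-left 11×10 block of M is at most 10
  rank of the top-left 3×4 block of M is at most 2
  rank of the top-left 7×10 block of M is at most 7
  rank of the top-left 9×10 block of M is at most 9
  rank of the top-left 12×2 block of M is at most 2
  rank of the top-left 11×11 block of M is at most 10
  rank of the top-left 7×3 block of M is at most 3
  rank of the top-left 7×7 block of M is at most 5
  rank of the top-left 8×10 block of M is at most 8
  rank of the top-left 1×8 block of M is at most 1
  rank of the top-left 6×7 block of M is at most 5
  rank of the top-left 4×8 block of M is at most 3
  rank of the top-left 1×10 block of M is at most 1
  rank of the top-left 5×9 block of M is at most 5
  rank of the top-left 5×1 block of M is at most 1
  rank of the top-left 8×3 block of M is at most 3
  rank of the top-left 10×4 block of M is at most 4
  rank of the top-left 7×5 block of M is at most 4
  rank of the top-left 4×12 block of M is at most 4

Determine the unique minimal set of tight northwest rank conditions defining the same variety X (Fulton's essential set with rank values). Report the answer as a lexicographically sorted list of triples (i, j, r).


The tightest implied rank at each (i,j), from the 30 conditions:

  0 0 0 0 0 1 1 1 1 1 1 1
  0 0 0 1 1 2 2 2 2 2 2 2
  0 0 1 2 2 3 3 3 3 3 3 3
  0 0 1 2 2 3 3 3 4 4 4 4
  1 1 2 3 3 4 4 4 5 5 5 5
  1 2 3 4 4 5 5 5 6 6 6 6
  1 2 3 4 4 5 5 5 6 7 7 7
  1 2 3 4 5 6 6 6 7 8 8 8
  1 2 3 4 5 6 7 7 8 9 9 9
  1 2 3 4 5 6 7 8 9 10 10 10
  1 2 3 4 5 6 7 8 9 10 10 11
  1 2 3 4 5 6 7 8 9 10 11 12

so w = (6, 4, 3, 9, 1, 2, 10, 5, 7, 8, 12, 11).

D(w) has 19 cells with 8 SE-corners; essential set:

[(1, 5, 0), (2, 3, 0), (4, 2, 0), (4, 5, 2), (4, 8, 3), (7, 5, 4), (7, 8, 5), (11, 11, 10)]


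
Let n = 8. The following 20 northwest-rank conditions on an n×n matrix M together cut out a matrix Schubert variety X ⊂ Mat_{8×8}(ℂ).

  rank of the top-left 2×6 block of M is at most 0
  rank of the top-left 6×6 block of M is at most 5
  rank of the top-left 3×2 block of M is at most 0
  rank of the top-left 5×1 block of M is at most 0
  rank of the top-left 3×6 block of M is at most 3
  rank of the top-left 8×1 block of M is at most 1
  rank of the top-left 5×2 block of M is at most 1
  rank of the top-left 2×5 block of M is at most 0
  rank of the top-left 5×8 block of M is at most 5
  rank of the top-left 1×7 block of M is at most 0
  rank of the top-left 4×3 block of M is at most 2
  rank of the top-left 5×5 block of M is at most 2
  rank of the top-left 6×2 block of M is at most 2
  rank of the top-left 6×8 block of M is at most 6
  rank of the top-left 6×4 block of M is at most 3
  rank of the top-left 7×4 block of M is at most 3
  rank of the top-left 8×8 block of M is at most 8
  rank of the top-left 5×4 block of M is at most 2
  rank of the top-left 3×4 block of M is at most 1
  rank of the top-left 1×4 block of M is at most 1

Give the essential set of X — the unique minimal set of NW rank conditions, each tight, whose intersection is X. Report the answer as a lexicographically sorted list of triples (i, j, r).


Recovering R(i,j) via the rank-extension bound from the 20 conditions:

  0 0 0 0 0 0 0 1
  0 0 0 0 0 0 1 2
  0 0 1 1 1 1 2 3
  0 1 2 2 2 2 3 4
  0 1 2 2 2 3 4 5
  1 2 3 3 3 4 5 6
  1 2 3 3 4 5 6 7
  1 2 3 4 5 6 7 8

the unique w with this rank table is (8, 7, 3, 2, 6, 1, 5, 4).

|D(w)|=20, |Ess(w)|=6:

[(1, 7, 0), (2, 6, 0), (3, 2, 0), (5, 1, 0), (5, 5, 2), (7, 4, 3)]


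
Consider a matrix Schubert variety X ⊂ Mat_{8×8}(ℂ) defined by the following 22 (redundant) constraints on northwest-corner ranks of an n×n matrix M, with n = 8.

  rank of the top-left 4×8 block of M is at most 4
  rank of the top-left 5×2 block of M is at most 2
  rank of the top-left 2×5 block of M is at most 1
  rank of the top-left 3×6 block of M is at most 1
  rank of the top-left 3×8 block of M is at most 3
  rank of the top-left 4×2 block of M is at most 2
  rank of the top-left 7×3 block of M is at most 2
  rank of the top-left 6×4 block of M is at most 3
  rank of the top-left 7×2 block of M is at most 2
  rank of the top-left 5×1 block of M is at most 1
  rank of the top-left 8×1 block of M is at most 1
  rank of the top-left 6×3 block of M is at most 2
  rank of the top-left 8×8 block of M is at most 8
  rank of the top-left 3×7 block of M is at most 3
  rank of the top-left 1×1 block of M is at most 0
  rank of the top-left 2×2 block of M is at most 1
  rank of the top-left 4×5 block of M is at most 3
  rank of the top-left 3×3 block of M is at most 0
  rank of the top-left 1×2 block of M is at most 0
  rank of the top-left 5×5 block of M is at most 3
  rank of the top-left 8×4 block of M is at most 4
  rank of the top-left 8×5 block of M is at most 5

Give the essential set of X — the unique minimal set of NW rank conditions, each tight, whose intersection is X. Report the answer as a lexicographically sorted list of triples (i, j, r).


Reconstructing r_w from the 22 given conditions:

  row 1: 0 | 0 | 0 | 1 | 1 | 1 | 1 | 1
  row 2: 0 | 0 | 0 | 1 | 1 | 1 | 2 | 2
  row 3: 0 | 0 | 0 | 1 | 1 | 1 | 2 | 3
  row 4: 1 | 1 | 1 | 2 | 2 | 2 | 3 | 4
  row 5: 1 | 2 | 2 | 3 | 3 | 3 | 4 | 5
  row 6: 1 | 2 | 2 | 3 | 4 | 4 | 5 | 6
  row 7: 1 | 2 | 2 | 3 | 4 | 5 | 6 | 7
  row 8: 1 | 2 | 3 | 4 | 5 | 6 | 7 | 8

so w = (4, 7, 8, 1, 2, 5, 6, 3).

3 SE-corners of the 15-cell Rothe diagram give Ess(w):

[(3, 3, 0), (3, 6, 1), (7, 3, 2)]


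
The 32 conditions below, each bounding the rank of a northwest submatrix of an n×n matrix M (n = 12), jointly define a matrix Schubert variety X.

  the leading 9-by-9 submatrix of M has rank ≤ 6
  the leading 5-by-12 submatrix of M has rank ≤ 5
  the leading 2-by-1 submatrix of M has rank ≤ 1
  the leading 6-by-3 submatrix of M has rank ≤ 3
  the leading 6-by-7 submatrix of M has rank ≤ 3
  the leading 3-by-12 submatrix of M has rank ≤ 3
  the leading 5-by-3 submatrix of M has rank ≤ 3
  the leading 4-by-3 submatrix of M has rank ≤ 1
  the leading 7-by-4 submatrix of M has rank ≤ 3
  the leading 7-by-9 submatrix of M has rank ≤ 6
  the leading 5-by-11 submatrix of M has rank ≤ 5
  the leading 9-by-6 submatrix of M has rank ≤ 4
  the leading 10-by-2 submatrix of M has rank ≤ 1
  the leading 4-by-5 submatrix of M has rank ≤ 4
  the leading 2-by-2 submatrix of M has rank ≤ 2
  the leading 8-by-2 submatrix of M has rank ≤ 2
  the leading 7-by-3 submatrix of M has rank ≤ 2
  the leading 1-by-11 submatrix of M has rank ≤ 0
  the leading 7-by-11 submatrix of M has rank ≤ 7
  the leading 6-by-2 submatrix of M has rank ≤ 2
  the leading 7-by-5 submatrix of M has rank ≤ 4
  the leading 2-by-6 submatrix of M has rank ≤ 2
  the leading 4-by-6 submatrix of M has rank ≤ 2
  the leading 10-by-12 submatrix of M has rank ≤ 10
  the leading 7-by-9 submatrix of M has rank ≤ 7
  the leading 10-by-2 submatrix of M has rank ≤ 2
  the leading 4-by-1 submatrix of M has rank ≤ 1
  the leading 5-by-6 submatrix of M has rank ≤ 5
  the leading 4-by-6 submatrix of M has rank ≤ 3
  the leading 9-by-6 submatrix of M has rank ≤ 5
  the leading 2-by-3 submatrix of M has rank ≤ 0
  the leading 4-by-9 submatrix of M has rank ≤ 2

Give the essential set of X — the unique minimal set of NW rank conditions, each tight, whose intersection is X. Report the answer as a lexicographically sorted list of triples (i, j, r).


Reconstructing r_w from the 32 given conditions:

  row 1: 0, 0, 0, 0, 0, 0, 0, 0, 0, 0, 0, 1
  row 2: 0, 0, 0, 1, 1, 1, 1, 1, 1, 1, 1, 2
  row 3: 1, 1, 1, 2, 2, 2, 2, 2, 2, 2, 2, 3
  row 4: 1, 1, 1, 2, 2, 2, 2, 2, 2, 3, 3, 4
  row 5: 1, 1, 2, 3, 3, 3, 3, 3, 3, 4, 4, 5
  row 6: 1, 1, 2, 3, 3, 3, 3, 4, 4, 5, 5, 6
  row 7: 1, 1, 2, 3, 4, 4, 4, 5, 5, 6, 6, 7
  row 8: 1, 1, 2, 3, 4, 4, 5, 6, 6, 7, 7, 8
  row 9: 1, 1, 2, 3, 4, 4, 5, 6, 6, 7, 8, 9
  row 10: 1, 1, 2, 3, 4, 5, 6, 7, 7, 8, 9, 10
  row 11: 1, 2, 3, 4, 5, 6, 7, 8, 8, 9, 10, 11
  row 12: 1, 2, 3, 4, 5, 6, 7, 8, 9, 10, 11, 12

hence w(1..12) = (12, 4, 1, 10, 3, 8, 5, 7, 11, 6, 2, 9).

8 SE-corners of the 33-cell Rothe diagram give Ess(w):

[(1, 11, 0), (2, 3, 0), (4, 3, 1), (4, 9, 2), (6, 7, 3), (9, 6, 4), (9, 9, 6), (10, 2, 1)]


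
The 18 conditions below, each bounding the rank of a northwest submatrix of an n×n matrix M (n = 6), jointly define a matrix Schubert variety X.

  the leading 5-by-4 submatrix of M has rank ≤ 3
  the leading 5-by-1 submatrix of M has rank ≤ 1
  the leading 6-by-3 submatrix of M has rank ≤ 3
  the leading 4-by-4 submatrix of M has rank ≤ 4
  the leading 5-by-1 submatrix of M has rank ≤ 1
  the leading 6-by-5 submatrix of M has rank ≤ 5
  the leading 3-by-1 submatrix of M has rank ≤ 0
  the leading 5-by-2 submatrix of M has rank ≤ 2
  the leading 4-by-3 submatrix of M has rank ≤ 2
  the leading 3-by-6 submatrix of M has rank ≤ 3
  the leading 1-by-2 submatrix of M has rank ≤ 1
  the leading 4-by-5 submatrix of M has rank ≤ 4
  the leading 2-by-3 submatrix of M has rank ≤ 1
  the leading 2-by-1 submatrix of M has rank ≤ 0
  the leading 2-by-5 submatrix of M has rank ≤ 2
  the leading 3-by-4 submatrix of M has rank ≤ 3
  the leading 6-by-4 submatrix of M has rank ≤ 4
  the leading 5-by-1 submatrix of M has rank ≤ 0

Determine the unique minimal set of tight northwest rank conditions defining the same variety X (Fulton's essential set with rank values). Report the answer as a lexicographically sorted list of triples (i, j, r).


Reconstructing r_w from the 18 given conditions:

  row 1: 0  1  1  1  1  1
  row 2: 0  1  1  2  2  2
  row 3: 0  1  2  3  3  3
  row 4: 0  1  2  3  4  4
  row 5: 0  1  2  3  4  5
  row 6: 1  2  3  4  5  6

the unique w with this rank table is (2, 4, 3, 5, 6, 1).

|D(w)|=6, |Ess(w)|=2:

[(2, 3, 1), (5, 1, 0)]


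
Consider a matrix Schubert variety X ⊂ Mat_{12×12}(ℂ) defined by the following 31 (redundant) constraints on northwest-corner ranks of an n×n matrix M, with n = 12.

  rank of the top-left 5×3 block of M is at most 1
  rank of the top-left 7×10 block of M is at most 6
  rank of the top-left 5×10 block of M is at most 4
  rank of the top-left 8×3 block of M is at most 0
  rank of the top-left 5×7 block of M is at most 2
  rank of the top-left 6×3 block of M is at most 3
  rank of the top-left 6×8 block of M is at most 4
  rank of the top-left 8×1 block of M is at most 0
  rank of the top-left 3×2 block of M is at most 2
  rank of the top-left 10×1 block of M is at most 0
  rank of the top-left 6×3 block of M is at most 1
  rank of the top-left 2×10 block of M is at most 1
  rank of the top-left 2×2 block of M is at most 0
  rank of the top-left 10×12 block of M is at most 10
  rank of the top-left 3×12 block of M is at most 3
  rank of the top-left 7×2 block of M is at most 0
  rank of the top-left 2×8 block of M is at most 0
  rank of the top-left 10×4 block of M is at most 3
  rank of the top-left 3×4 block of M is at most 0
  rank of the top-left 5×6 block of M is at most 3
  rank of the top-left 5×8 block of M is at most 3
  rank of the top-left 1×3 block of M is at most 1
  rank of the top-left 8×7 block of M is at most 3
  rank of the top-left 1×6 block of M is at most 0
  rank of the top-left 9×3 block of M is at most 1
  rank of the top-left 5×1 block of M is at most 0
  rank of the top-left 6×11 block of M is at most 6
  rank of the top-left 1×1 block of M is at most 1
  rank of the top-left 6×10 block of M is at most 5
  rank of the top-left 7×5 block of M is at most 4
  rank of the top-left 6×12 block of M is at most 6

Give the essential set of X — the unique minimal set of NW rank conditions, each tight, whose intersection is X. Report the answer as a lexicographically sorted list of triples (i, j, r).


Propagating the 31 rank bounds to every northwest block:

  R[1]: 0 0 0 0 0 0 0 0 1 1 1 1
  R[2]: 0 0 0 0 0 0 0 0 1 1 2 2
  R[3]: 0 0 0 0 1 1 1 1 2 2 3 3
  R[4]: 0 0 0 1 2 2 2 2 3 3 4 4
  R[5]: 0 0 0 1 2 2 2 3 4 4 5 5
  R[6]: 0 0 0 1 2 3 3 4 5 5 6 6
  R[7]: 0 0 0 1 2 3 3 4 5 6 7 7
  R[8]: 0 0 0 1 2 3 3 4 5 6 7 8
  R[9]: 0 1 1 2 3 4 4 5 6 7 8 9
  R[10]: 0 1 2 3 4 5 5 6 7 8 9 10
  R[11]: 1 2 3 4 5 6 6 7 8 9 10 11
  R[12]: 1 2 3 4 5 6 7 8 9 10 11 12

giving w = (9, 11, 5, 4, 8, 6, 10, 12, 2, 3, 1, 7) via Δ²R.

Fulton essential set (7 of the 42 Rothe cells):

[(2, 8, 0), (2, 10, 1), (3, 4, 0), (5, 7, 2), (8, 3, 0), (8, 7, 3), (10, 1, 0)]


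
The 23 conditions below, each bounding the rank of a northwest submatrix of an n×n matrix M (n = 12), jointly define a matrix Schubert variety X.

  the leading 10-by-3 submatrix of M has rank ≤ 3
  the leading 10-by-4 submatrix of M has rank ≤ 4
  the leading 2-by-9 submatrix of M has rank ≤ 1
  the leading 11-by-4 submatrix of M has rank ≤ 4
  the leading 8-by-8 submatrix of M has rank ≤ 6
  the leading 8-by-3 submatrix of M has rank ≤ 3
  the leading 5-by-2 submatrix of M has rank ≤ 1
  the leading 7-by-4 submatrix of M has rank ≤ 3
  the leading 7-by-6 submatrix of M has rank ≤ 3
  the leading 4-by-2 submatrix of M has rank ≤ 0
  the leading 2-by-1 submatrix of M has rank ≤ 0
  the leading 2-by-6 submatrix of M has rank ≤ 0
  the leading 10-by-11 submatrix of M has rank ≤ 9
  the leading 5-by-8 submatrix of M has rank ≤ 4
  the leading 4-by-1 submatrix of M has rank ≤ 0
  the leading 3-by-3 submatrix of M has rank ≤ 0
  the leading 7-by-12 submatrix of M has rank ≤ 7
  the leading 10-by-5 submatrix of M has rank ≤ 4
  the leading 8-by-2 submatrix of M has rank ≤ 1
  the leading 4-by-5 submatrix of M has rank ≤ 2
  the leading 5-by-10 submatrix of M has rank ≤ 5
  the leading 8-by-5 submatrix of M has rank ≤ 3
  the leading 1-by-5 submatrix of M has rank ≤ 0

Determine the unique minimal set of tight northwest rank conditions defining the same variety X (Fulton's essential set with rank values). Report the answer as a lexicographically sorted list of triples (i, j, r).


The tightest implied rank at each (i,j), from the 23 conditions:

  i=1: 0 0 0 0 0 0 1 1 1 1 1 1
  i=2: 0 0 0 0 0 0 1 1 1 2 2 2
  i=3: 0 0 0 1 1 1 2 2 2 3 3 3
  i=4: 0 0 1 2 2 2 3 3 3 4 4 4
  i=5: 1 1 2 3 3 3 4 4 4 5 5 5
  i=6: 1 1 2 3 3 3 4 5 5 6 6 6
  i=7: 1 1 2 3 3 3 4 5 6 7 7 7
  i=8: 1 1 2 3 3 4 5 6 7 8 8 8
  i=9: 1 2 3 4 4 5 6 7 8 9 9 9
  i=10: 1 2 3 4 4 5 6 7 8 9 9 10
  i=11: 1 2 3 4 5 6 7 8 9 10 10 11
  i=12: 1 2 3 4 5 6 7 8 9 10 11 12

the unique w with this rank table is (7, 10, 4, 3, 1, 8, 9, 6, 2, 12, 5, 11).

ℓ(w)=29; the 9 essential cells (i,j,r):

[(2, 6, 0), (2, 9, 1), (3, 3, 0), (4, 2, 0), (7, 6, 3), (8, 2, 1), (8, 5, 3), (10, 5, 4), (10, 11, 9)]


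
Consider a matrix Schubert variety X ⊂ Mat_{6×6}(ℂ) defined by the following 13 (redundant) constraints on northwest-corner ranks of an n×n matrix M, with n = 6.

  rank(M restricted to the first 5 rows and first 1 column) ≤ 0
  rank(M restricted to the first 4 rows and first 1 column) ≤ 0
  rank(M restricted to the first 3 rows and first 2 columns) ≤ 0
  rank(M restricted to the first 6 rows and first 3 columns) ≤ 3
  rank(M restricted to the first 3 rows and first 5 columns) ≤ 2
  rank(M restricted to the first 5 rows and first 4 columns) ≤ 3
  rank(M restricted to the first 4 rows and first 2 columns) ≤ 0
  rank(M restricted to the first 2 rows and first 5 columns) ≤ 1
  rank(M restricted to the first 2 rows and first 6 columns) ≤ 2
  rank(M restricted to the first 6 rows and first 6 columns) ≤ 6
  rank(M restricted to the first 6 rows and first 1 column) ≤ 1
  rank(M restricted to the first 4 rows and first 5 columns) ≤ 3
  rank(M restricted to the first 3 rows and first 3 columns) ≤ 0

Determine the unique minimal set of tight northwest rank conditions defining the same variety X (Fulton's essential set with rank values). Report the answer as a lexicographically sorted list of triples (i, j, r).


The tightest implied rank at each (i,j), from the 13 conditions:

  i=1: 0 0 0 1 1 1
  i=2: 0 0 0 1 1 2
  i=3: 0 0 0 1 2 3
  i=4: 0 0 1 2 3 4
  i=5: 0 1 2 3 4 5
  i=6: 1 2 3 4 5 6

reading off 1-entries of Δ²R: w = (4, 6, 5, 3, 2, 1).

4 SE-corners of the 13-cell Rothe diagram give Ess(w):

[(2, 5, 1), (3, 3, 0), (4, 2, 0), (5, 1, 0)]


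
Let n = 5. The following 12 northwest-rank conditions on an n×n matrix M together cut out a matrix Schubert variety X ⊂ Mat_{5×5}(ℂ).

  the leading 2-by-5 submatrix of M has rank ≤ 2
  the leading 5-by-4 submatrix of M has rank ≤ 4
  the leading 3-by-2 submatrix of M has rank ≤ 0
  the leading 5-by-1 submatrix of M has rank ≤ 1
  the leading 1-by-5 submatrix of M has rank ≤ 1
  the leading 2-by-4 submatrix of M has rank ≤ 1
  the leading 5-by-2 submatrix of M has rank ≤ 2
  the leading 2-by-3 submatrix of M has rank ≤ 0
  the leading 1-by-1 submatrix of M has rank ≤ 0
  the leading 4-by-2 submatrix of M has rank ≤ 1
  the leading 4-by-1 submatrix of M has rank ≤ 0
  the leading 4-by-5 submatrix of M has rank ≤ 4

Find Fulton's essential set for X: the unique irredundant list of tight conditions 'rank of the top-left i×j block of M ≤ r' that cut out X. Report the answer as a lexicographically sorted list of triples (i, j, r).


Rank table r_w(5×5) implied by the 12 constraints:

  R[1]: 0  0  0  1  1
  R[2]: 0  0  0  1  2
  R[3]: 0  0  1  2  3
  R[4]: 0  1  2  3  4
  R[5]: 1  2  3  4  5

second differences of R give the permutation w = (4, 5, 3, 2, 1).

Rothe diagram D(w) (9 cells), 3 SE-corners (essential conditions):

[(2, 3, 0), (3, 2, 0), (4, 1, 0)]


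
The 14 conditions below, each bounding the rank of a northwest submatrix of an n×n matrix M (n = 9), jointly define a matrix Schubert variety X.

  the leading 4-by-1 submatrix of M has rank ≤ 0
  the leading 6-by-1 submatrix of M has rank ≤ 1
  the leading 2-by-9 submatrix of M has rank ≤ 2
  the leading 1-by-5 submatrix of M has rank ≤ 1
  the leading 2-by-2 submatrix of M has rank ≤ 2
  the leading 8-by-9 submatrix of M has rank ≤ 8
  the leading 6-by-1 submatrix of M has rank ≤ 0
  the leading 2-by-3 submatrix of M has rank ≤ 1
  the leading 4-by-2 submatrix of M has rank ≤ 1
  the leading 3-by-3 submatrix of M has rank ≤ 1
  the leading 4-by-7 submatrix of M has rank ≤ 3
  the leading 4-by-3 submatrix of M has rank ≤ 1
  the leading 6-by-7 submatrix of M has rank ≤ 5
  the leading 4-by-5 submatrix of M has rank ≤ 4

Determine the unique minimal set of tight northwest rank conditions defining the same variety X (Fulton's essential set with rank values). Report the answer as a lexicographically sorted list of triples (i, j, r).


Recovering R(i,j) via the rank-extension bound from the 14 conditions:

  row 1: 0 | 1 | 1 | 1 | 1 | 1 | 1 | 1 | 1
  row 2: 0 | 1 | 1 | 2 | 2 | 2 | 2 | 2 | 2
  row 3: 0 | 1 | 1 | 2 | 3 | 3 | 3 | 3 | 3
  row 4: 0 | 1 | 1 | 2 | 3 | 3 | 3 | 4 | 4
  row 5: 0 | 1 | 2 | 3 | 4 | 4 | 4 | 5 | 5
  row 6: 0 | 1 | 2 | 3 | 4 | 5 | 5 | 6 | 6
  row 7: 1 | 2 | 3 | 4 | 5 | 6 | 6 | 7 | 7
  row 8: 1 | 2 | 3 | 4 | 5 | 6 | 7 | 8 | 8
  row 9: 1 | 2 | 3 | 4 | 5 | 6 | 7 | 8 | 9

the unique w with this rank table is (2, 4, 5, 8, 3, 6, 1, 7, 9).

Fulton essential set (3 of the 11 Rothe cells):

[(4, 3, 1), (4, 7, 3), (6, 1, 0)]


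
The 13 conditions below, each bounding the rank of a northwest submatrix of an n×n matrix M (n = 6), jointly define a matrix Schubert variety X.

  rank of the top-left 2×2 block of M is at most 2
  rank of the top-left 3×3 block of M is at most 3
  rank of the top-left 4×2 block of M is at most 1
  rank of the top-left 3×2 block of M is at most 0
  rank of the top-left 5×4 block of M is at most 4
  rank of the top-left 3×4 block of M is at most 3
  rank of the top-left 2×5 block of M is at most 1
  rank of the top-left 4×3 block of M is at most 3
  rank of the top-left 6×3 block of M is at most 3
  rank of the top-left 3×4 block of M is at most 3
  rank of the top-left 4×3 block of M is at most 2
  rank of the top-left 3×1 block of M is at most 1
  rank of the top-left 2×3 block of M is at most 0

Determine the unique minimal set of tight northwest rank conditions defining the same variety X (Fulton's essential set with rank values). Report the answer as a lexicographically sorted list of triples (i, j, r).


Reconstructing r_w from the 13 given conditions:

  row 1: 0 | 0 | 0 | 1 | 1 | 1
  row 2: 0 | 0 | 0 | 1 | 1 | 2
  row 3: 0 | 0 | 1 | 2 | 2 | 3
  row 4: 1 | 1 | 2 | 3 | 3 | 4
  row 5: 1 | 2 | 3 | 4 | 4 | 5
  row 6: 1 | 2 | 3 | 4 | 5 | 6

reading off 1-entries of Δ²R: w = (4, 6, 3, 1, 2, 5).

Fulton essential set (3 of the 9 Rothe cells):

[(2, 3, 0), (2, 5, 1), (3, 2, 0)]


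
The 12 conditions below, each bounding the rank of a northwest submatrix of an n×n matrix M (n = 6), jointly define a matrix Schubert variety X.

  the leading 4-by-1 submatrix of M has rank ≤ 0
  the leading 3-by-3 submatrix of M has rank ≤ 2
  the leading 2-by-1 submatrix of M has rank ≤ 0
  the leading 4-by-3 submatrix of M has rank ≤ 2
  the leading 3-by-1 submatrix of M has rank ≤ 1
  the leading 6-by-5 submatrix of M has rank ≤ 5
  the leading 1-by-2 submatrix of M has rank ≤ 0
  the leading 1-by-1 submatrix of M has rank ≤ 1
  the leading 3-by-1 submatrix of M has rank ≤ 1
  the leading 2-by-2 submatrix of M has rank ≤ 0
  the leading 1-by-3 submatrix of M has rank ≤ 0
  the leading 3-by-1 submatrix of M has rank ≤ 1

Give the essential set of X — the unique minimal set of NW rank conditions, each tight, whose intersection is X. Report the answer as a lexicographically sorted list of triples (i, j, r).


Propagating the 12 rank bounds to every northwest block:

  R[1]: 0 | 0 | 0 | 1 | 1 | 1
  R[2]: 0 | 0 | 1 | 2 | 2 | 2
  R[3]: 0 | 1 | 2 | 3 | 3 | 3
  R[4]: 0 | 1 | 2 | 3 | 4 | 4
  R[5]: 1 | 2 | 3 | 4 | 5 | 5
  R[6]: 1 | 2 | 3 | 4 | 5 | 6

hence w(1..6) = (4, 3, 2, 5, 1, 6).

3 SE-corners of the 7-cell Rothe diagram give Ess(w):

[(1, 3, 0), (2, 2, 0), (4, 1, 0)]


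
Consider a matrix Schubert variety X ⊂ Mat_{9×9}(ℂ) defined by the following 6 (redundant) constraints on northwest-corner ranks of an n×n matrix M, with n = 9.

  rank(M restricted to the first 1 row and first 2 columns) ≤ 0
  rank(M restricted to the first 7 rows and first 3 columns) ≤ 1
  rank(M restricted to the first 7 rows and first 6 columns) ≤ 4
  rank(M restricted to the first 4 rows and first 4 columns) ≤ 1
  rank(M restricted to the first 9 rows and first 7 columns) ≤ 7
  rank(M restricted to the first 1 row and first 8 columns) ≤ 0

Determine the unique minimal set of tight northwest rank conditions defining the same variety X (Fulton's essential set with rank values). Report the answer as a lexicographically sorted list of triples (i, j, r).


Reconstructing r_w from the 6 given conditions:

  0 0 0 0 0 0 0 0 1
  1 1 1 1 1 1 1 1 2
  1 1 1 1 2 2 2 2 3
  1 1 1 1 2 3 3 3 4
  1 1 1 2 3 4 4 4 5
  1 1 1 2 3 4 5 5 6
  1 1 1 2 3 4 5 6 7
  1 2 2 3 4 5 6 7 8
  1 2 3 4 5 6 7 8 9

second differences of R give the permutation w = (9, 1, 5, 6, 4, 7, 8, 2, 3).

3 SE-corners of the 20-cell Rothe diagram give Ess(w):

[(1, 8, 0), (4, 4, 1), (7, 3, 1)]


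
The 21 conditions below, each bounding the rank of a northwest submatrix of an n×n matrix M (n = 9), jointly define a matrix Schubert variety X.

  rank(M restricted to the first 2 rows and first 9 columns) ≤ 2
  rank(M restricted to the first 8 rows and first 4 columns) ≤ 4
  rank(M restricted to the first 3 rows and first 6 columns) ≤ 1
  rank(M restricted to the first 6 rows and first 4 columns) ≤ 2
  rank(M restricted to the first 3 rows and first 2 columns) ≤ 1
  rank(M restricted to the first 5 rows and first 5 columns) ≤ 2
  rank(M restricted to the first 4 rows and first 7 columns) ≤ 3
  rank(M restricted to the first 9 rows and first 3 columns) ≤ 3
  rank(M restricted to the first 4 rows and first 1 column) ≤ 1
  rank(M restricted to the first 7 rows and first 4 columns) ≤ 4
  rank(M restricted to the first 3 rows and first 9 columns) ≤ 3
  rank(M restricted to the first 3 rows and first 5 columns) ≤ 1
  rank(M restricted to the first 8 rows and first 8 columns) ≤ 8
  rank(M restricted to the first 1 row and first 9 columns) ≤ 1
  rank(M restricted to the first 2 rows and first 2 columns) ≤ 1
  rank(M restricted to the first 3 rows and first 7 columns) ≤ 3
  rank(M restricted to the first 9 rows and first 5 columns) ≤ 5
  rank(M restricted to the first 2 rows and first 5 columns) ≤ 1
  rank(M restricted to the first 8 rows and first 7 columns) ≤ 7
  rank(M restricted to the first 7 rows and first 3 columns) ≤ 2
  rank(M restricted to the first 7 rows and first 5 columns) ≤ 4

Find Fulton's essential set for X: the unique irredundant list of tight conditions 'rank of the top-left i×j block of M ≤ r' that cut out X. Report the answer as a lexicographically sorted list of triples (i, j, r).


Reconstructing r_w from the 21 given conditions:

  i=1: 1  1  1  1  1  1  1  1  1
  i=2: 1  1  1  1  1  1  2  2  2
  i=3: 1  1  1  1  1  1  2  3  3
  i=4: 1  2  2  2  2  2  3  4  4
  i=5: 1  2  2  2  2  3  4  5  5
  i=6: 1  2  2  2  3  4  5  6  6
  i=7: 1  2  2  3  4  5  6  7  7
  i=8: 1  2  3  4  5  6  7  8  8
  i=9: 1  2  3  4  5  6  7  8  9

the unique w with this rank table is (1, 7, 8, 2, 6, 5, 4, 3, 9).

Rothe diagram D(w) (16 cells), 4 SE-corners (essential conditions):

[(3, 6, 1), (5, 5, 2), (6, 4, 2), (7, 3, 2)]


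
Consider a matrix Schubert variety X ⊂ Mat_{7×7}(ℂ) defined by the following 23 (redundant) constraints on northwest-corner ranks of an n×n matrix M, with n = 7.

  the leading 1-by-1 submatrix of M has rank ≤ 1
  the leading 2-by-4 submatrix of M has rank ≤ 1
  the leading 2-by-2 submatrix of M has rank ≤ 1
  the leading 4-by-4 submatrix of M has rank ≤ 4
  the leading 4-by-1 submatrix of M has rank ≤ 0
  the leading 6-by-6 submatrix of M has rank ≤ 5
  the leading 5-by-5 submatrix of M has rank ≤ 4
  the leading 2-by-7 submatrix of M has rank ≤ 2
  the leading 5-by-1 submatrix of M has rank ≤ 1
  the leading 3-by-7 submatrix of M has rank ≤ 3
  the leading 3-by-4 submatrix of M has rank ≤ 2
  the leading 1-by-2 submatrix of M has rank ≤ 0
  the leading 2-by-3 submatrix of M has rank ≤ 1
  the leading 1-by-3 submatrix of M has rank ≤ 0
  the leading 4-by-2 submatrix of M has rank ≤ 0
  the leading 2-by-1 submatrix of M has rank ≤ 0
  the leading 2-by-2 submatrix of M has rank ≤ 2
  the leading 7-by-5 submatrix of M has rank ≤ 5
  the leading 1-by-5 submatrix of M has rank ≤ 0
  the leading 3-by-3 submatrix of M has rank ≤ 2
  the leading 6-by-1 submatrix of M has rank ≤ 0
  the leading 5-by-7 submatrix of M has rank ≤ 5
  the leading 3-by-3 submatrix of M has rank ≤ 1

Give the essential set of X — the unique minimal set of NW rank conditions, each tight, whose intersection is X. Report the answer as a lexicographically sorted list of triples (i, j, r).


Rank table r_w(7×7) implied by the 23 constraints:

  row 1: 0 0 0 0 0 1 1
  row 2: 0 0 1 1 1 2 2
  row 3: 0 0 1 2 2 3 3
  row 4: 0 0 1 2 3 4 4
  row 5: 0 1 2 3 4 5 5
  row 6: 0 1 2 3 4 5 6
  row 7: 1 2 3 4 5 6 7

reading off 1-entries of Δ²R: w = (6, 3, 4, 5, 2, 7, 1).

3 SE-corners of the 13-cell Rothe diagram give Ess(w):

[(1, 5, 0), (4, 2, 0), (6, 1, 0)]
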